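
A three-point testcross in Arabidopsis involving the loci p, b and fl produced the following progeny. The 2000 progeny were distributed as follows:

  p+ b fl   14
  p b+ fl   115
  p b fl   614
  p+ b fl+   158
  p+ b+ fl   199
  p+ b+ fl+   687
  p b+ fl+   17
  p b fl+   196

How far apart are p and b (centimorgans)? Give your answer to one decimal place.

15.2 centimorgans

The two most frequent reciprocal classes, p+ b+ fl+ and p b fl, are the parental types, so the F1 was p+ b+ fl+ / p b fl.
The two rarest classes, p b+ fl+ and p+ b fl, are the double crossovers. Comparing them with the parentals, only the p allele has switched, so p is the middle locus and the order is fl – p – b.
Crossovers in the p–b interval produce the single-crossover classes p+ b fl+ and p b+ fl (158 + 115 = 273) plus the double crossovers (31).
RF(p–b) = (273 + 31) / 2000 = 304/2000 = 0.1520 → 15.2 centimorgans.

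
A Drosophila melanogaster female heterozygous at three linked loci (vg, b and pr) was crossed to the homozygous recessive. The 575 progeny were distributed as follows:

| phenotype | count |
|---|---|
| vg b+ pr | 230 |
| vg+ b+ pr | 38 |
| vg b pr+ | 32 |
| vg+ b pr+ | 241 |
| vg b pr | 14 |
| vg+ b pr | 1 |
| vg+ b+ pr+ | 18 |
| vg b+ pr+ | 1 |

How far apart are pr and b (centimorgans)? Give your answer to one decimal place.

5.9 centimorgans

The two most frequent reciprocal classes, vg b+ pr and vg+ b pr+, are the parental types, so the F1 was vg b+ pr / vg+ b pr+.
The two rarest classes, vg b+ pr+ and vg+ b pr, are the double crossovers. Comparing them with the parentals, only the pr allele has switched, so pr is the middle locus and the order is vg – pr – b.
Crossovers in the pr–b interval produce the single-crossover classes vg b pr and vg+ b+ pr+ (14 + 18 = 32) plus the double crossovers (2).
RF(pr–b) = (32 + 2) / 575 = 34/575 = 0.0591 → 5.9 centimorgans.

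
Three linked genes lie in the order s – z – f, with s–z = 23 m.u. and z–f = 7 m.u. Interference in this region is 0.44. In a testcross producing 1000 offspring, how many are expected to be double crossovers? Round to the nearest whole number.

9

Map distances give recombination frequencies of 0.230 and 0.070 for the two intervals.
With interference 0.44 (so coincidence = 0.56), expected double-crossover frequency = 0.230 × 0.070 × 0.56 = 0.00902.
Expected number = 0.00902 × 1000 = 9.02 ≈ 9.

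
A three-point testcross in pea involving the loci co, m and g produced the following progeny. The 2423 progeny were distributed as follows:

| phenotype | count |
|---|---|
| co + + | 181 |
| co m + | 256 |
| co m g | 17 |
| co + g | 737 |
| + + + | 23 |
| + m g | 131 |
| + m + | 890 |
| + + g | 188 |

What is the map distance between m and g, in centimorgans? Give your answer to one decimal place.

The two most frequent reciprocal classes, co + g and + m +, are the parental types, so the F1 was co + g / + m +.
The two rarest classes, co m g and + + +, are the double crossovers. Comparing them with the parentals, only the m allele has switched, so m is the middle locus and the order is g – m – co.
Crossovers in the g–m interval produce the single-crossover classes co + + and + m g (181 + 131 = 312) plus the double crossovers (40).
RF(g–m) = (312 + 40) / 2423 = 352/2423 = 0.1453 → 14.5 centimorgans.

14.5 centimorgans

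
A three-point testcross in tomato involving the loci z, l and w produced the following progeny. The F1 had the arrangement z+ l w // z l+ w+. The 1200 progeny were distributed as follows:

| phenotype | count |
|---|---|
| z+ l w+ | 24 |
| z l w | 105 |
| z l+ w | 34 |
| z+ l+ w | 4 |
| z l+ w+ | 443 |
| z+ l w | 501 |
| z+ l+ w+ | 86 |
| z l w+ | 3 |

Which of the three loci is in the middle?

The two rarest classes, z+ l+ w and z l w+, are the double crossovers. Comparing them with the parentals, only the l allele has switched, so l is the middle locus and the order is z – l – w.

l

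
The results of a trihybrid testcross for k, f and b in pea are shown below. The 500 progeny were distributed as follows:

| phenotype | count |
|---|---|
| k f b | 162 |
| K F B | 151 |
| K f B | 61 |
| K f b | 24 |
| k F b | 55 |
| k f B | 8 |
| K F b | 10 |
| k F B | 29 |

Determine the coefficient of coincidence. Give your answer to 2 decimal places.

0.95

The two most frequent reciprocal classes, K F B and k f b, are the parental types, so the F1 was K F B / k f b.
The two rarest classes, K F b and k f B, are the double crossovers. Comparing them with the parentals, only the b allele has switched, so b is the middle locus and the order is f – b – k.
f–b: (116 + 18)/500 = 0.2680; b–k: (53 + 18)/500 = 0.1420.
Expected DCO frequency = 0.2680 × 0.1420 ≈ 0.03806; observed = 18/500 ≈ 0.03600.
Coefficient of coincidence = 0.03600/0.03806 ≈ 0.95.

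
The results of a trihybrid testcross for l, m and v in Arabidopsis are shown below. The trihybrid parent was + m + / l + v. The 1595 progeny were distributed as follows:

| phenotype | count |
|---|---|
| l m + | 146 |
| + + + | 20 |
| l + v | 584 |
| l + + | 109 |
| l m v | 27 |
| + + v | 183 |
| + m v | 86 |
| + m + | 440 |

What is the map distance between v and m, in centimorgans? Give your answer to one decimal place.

15.2 centimorgans

The two rarest classes, + + + and l m v, are the double crossovers. Comparing them with the parentals, only the m allele has switched, so m is the middle locus and the order is l – m – v.
Crossovers in the m–v interval produce the single-crossover classes + m v and l + + (86 + 109 = 195) plus the double crossovers (47).
RF(m–v) = (195 + 47) / 1595 = 242/1595 = 0.1517 → 15.2 centimorgans.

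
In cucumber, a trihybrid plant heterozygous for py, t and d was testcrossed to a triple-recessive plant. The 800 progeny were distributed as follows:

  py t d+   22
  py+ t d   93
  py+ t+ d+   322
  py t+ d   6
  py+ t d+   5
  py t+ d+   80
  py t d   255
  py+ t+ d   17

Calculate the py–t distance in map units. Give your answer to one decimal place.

23.0 map units

The two most frequent reciprocal classes, py+ t+ d+ and py t d, are the parental types, so the F1 was py+ t+ d+ / py t d.
The two rarest classes, py+ t d+ and py t+ d, are the double crossovers. Comparing them with the parentals, only the t allele has switched, so t is the middle locus and the order is py – t – d.
Crossovers in the py–t interval produce the single-crossover classes py t+ d+ and py+ t d (80 + 93 = 173) plus the double crossovers (11).
RF(py–t) = (173 + 11) / 800 = 184/800 = 0.2300 → 23.0 map units.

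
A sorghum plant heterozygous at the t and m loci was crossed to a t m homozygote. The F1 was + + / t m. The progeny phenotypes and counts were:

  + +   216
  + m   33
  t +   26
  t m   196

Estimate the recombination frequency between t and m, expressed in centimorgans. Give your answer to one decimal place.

12.5 centimorgans

The recombinant classes are + m and t +: 33 + 26 = 59.
Recombination frequency = 59/471 = 0.1253 ≈ 12.5%, i.e. 12.5 centimorgans.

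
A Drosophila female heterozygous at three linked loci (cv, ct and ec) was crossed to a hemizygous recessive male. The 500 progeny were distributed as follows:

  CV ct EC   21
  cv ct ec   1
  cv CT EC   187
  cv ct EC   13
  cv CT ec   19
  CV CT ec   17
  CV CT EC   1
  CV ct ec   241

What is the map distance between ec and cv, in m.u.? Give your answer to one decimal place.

8.4 m.u.

The two most frequent reciprocal classes, cv CT EC and CV ct ec, are the parental types, so the F1 was cv CT EC / CV ct ec.
The two rarest classes, CV CT EC and cv ct ec, are the double crossovers. Comparing them with the parentals, only the cv allele has switched, so cv is the middle locus and the order is ct – cv – ec.
Crossovers in the cv–ec interval produce the single-crossover classes cv CT ec and CV ct EC (19 + 21 = 40) plus the double crossovers (2).
RF(cv–ec) = (40 + 2) / 500 = 42/500 = 0.0840 → 8.4 m.u.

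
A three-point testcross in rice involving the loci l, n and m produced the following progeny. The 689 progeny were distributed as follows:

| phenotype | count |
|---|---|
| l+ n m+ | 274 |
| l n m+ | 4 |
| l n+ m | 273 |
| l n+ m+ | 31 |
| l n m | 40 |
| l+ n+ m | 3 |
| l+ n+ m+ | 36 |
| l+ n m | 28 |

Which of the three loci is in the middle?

The two most frequent reciprocal classes, l+ n m+ and l n+ m, are the parental types, so the F1 was l+ n m+ / l n+ m.
The two rarest classes, l n m+ and l+ n+ m, are the double crossovers. Comparing them with the parentals, only the l allele has switched, so l is the middle locus and the order is n – l – m.

l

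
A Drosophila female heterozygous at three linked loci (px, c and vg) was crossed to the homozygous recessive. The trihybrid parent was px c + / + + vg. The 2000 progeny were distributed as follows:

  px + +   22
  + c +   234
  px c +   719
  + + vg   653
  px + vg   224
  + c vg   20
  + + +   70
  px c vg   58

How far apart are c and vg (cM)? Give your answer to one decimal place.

8.5 cM

The two rarest classes, px + + and + c vg, are the double crossovers. Comparing them with the parentals, only the c allele has switched, so c is the middle locus and the order is px – c – vg.
Crossovers in the c–vg interval produce the single-crossover classes px c vg and + + + (58 + 70 = 128) plus the double crossovers (42).
RF(c–vg) = (128 + 42) / 2000 = 170/2000 = 0.0850 → 8.5 cM.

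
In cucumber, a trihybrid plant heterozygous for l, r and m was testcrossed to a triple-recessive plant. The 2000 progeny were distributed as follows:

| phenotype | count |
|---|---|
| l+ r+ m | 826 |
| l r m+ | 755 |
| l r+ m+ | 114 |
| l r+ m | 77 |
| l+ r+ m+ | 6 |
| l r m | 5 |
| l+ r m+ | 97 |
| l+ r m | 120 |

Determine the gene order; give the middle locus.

The two most frequent reciprocal classes, l+ r+ m and l r m+, are the parental types, so the F1 was l+ r+ m / l r m+.
The two rarest classes, l+ r+ m+ and l r m, are the double crossovers. Comparing them with the parentals, only the m allele has switched, so m is the middle locus and the order is r – m – l.

m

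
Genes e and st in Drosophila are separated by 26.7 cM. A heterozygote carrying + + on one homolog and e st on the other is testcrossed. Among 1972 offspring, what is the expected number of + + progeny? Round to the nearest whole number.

A map distance of 26.7 cM corresponds to a recombination frequency of 0.267.
The F1 is + + / e st, so + + is a parental gamete class with expected frequency (1 − r)/2 = 0.733/2 = 0.3665.
Expected number = 0.3665 × 1972 = 722.74 ≈ 723.

723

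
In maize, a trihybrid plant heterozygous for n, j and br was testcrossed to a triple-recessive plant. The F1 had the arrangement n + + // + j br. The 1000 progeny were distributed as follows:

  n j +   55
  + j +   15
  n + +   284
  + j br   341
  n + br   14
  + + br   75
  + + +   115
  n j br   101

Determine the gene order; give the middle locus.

br

The two rarest classes, n + br and + j +, are the double crossovers. Comparing them with the parentals, only the br allele has switched, so br is the middle locus and the order is j – br – n.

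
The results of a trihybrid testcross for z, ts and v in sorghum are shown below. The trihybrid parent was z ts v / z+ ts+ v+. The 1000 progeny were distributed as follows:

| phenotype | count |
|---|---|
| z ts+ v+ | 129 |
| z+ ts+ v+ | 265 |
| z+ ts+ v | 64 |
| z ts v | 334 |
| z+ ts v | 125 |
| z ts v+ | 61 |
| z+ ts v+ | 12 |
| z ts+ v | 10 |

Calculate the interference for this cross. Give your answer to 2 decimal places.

The two rarest classes, z ts+ v and z+ ts v+, are the double crossovers. Comparing them with the parentals, only the ts allele has switched, so ts is the middle locus and the order is z – ts – v.
z–ts: (254 + 22)/1000 = 0.2760; ts–v: (125 + 22)/1000 = 0.1470.
Expected DCO frequency = 0.2760 × 0.1470 ≈ 0.04057; observed = 22/1000 ≈ 0.02200.
Coefficient of coincidence = 0.02200/0.04057 ≈ 0.54; interference = 1 − 0.54 = 0.46.

0.46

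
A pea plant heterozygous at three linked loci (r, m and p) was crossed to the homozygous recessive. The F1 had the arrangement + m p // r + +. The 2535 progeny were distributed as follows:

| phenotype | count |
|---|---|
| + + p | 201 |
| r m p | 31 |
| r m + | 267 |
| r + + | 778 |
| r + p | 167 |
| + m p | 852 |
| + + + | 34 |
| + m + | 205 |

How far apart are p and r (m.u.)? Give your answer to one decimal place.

17.2 m.u.

The two rarest classes, r m p and + + +, are the double crossovers. Comparing them with the parentals, only the r allele has switched, so r is the middle locus and the order is m – r – p.
Crossovers in the r–p interval produce the single-crossover classes + m + and r + p (205 + 167 = 372) plus the double crossovers (65).
RF(r–p) = (372 + 65) / 2535 = 437/2535 = 0.1724 → 17.2 m.u.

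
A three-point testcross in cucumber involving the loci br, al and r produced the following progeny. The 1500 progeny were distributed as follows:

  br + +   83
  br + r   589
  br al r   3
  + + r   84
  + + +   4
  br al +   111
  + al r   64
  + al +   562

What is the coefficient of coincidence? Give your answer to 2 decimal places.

0.34

The two most frequent reciprocal classes, + al + and br + r, are the parental types, so the F1 was + al + / br + r.
The two rarest classes, + + + and br al r, are the double crossovers. Comparing them with the parentals, only the al allele has switched, so al is the middle locus and the order is r – al – br.
r–al: (147 + 7)/1500 = 0.1027; al–br: (195 + 7)/1500 = 0.1347.
Expected DCO frequency = 0.1027 × 0.1347 ≈ 0.01383; observed = 7/1500 ≈ 0.00467.
Coefficient of coincidence = 0.00467/0.01383 ≈ 0.34.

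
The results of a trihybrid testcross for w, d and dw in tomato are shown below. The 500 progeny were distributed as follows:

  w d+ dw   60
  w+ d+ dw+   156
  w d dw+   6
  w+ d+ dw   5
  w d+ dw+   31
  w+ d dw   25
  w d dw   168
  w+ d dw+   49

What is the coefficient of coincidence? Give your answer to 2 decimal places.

0.68

The two most frequent reciprocal classes, w+ d+ dw+ and w d dw, are the parental types, so the F1 was w+ d+ dw+ / w d dw.
The two rarest classes, w+ d+ dw and w d dw+, are the double crossovers. Comparing them with the parentals, only the dw allele has switched, so dw is the middle locus and the order is w – dw – d.
w–dw: (56 + 11)/500 = 0.1340; dw–d: (109 + 11)/500 = 0.2400.
Expected DCO frequency = 0.1340 × 0.2400 ≈ 0.03216; observed = 11/500 ≈ 0.02200.
Coefficient of coincidence = 0.02200/0.03216 ≈ 0.68.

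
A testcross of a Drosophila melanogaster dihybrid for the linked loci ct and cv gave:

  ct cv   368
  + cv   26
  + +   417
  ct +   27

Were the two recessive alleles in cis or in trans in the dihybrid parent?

cis

The two most frequent classes are + + (417) and ct cv (368); these are the parental (non-recombinant) types.
So the F1 carried + + on one chromosome and ct cv on the other — the recessive alleles are on the same chromosome (cis / coupling).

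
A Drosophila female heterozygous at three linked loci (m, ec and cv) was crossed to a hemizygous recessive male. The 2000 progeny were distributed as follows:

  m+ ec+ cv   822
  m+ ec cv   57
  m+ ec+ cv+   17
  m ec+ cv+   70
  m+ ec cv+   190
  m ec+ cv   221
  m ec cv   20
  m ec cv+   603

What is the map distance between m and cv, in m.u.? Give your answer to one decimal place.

22.4 m.u.

The two most frequent reciprocal classes, m+ ec+ cv and m ec cv+, are the parental types, so the F1 was m+ ec+ cv / m ec cv+.
The two rarest classes, m+ ec+ cv+ and m ec cv, are the double crossovers. Comparing them with the parentals, only the cv allele has switched, so cv is the middle locus and the order is m – cv – ec.
Crossovers in the m–cv interval produce the single-crossover classes m ec+ cv and m+ ec cv+ (221 + 190 = 411) plus the double crossovers (37).
RF(m–cv) = (411 + 37) / 2000 = 448/2000 = 0.2240 → 22.4 m.u.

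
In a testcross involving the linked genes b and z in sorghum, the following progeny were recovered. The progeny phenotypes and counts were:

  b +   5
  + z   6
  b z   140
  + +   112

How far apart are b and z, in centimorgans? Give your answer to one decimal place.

4.2 centimorgans

The two most frequent classes, + + (112) and b z (140), are the parental types, so the F1 was + + / b z.
The recombinant classes are + z and b +: 6 + 5 = 11.
Recombination frequency = 11/263 = 0.0418 ≈ 4.2%, i.e. 4.2 centimorgans.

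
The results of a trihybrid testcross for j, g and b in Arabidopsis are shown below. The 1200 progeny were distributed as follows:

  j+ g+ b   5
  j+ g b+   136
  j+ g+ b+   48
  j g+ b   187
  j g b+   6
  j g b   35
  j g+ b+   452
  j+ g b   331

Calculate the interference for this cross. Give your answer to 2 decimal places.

0.58

The two most frequent reciprocal classes, j+ g b and j g+ b+, are the parental types, so the F1 was j+ g b / j g+ b+.
The two rarest classes, j+ g+ b and j g b+, are the double crossovers. Comparing them with the parentals, only the g allele has switched, so g is the middle locus and the order is b – g – j.
b–g: (323 + 11)/1200 = 0.2783; g–j: (83 + 11)/1200 = 0.0783.
Expected DCO frequency = 0.2783 × 0.0783 ≈ 0.02179; observed = 11/1200 ≈ 0.00917.
Coefficient of coincidence = 0.00917/0.02179 ≈ 0.42; interference = 1 − 0.42 = 0.58.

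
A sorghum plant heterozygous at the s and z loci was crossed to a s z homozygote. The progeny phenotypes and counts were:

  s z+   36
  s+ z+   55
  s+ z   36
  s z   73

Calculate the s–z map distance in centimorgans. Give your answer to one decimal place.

36.0 centimorgans

The two most frequent classes, s+ z+ (55) and s z (73), are the parental types, so the F1 was s+ z+ / s z.
The recombinant classes are s+ z and s z+: 36 + 36 = 72.
Recombination frequency = 72/200 = 0.3600 ≈ 36.0%, i.e. 36.0 centimorgans.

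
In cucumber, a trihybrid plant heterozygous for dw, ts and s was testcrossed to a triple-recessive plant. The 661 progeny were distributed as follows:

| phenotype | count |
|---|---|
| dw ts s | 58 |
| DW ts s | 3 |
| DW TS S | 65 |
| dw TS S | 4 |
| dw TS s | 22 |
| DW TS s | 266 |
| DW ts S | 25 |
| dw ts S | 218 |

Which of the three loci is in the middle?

ts

The two most frequent reciprocal classes, dw ts S and DW TS s, are the parental types, so the F1 was dw ts S / DW TS s.
The two rarest classes, dw TS S and DW ts s, are the double crossovers. Comparing them with the parentals, only the ts allele has switched, so ts is the middle locus and the order is dw – ts – s.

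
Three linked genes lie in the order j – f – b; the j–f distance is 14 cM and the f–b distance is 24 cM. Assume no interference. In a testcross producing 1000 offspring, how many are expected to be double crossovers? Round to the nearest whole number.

34

Map distances give recombination frequencies of 0.140 and 0.240 for the two intervals.
With no interference, expected double-crossover frequency = 0.140 × 0.240 = 0.03360.
Expected number = 0.03360 × 1000 = 33.60 ≈ 34.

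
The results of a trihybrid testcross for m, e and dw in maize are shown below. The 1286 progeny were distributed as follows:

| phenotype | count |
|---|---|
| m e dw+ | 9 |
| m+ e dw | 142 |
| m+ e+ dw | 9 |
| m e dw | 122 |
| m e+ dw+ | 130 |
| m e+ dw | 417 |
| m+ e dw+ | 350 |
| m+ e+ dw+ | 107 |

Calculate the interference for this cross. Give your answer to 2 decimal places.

0.68

The two most frequent reciprocal classes, m e+ dw and m+ e dw+, are the parental types, so the F1 was m e+ dw / m+ e dw+.
The two rarest classes, m+ e+ dw and m e dw+, are the double crossovers. Comparing them with the parentals, only the m allele has switched, so m is the middle locus and the order is dw – m – e.
dw–m: (272 + 18)/1286 = 0.2255; m–e: (229 + 18)/1286 = 0.1921.
Expected DCO frequency = 0.2255 × 0.1921 ≈ 0.04332; observed = 18/1286 ≈ 0.01400.
Coefficient of coincidence = 0.01400/0.04332 ≈ 0.32; interference = 1 − 0.32 = 0.68.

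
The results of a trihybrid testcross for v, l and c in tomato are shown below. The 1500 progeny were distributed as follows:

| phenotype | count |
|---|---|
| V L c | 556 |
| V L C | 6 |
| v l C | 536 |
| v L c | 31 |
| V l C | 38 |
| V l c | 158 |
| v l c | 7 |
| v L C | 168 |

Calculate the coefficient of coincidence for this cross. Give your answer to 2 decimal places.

The two most frequent reciprocal classes, V L c and v l C, are the parental types, so the F1 was V L c / v l C.
The two rarest classes, V L C and v l c, are the double crossovers. Comparing them with the parentals, only the c allele has switched, so c is the middle locus and the order is v – c – l.
v–c: (69 + 13)/1500 = 0.0547; c–l: (326 + 13)/1500 = 0.2260.
Expected DCO frequency = 0.0547 × 0.2260 ≈ 0.01236; observed = 13/1500 ≈ 0.00867.
Coefficient of coincidence = 0.00867/0.01236 ≈ 0.70.

0.70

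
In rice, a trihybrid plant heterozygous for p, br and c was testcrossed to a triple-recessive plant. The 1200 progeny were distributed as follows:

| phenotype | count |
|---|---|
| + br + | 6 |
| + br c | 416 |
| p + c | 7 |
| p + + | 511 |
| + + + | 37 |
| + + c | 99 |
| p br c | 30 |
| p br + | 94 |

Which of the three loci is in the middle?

The two most frequent reciprocal classes, p + + and + br c, are the parental types, so the F1 was p + + / + br c.
The two rarest classes, p + c and + br +, are the double crossovers. Comparing them with the parentals, only the c allele has switched, so c is the middle locus and the order is p – c – br.

c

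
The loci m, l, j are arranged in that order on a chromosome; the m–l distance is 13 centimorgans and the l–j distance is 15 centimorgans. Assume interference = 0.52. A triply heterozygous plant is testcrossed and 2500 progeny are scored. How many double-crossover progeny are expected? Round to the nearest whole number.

23

Map distances give recombination frequencies of 0.130 and 0.150 for the two intervals.
With interference 0.52 (so coincidence = 0.48), expected double-crossover frequency = 0.130 × 0.150 × 0.48 = 0.00936.
Expected number = 0.00936 × 2500 = 23.40 ≈ 23.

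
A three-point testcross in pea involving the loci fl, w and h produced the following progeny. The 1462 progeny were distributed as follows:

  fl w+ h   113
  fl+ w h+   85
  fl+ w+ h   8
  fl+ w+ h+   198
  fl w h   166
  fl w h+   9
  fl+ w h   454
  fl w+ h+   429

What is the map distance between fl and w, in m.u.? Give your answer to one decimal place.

26.1 m.u.

The two most frequent reciprocal classes, fl w+ h+ and fl+ w h, are the parental types, so the F1 was fl w+ h+ / fl+ w h.
The two rarest classes, fl w h+ and fl+ w+ h, are the double crossovers. Comparing them with the parentals, only the w allele has switched, so w is the middle locus and the order is h – w – fl.
Crossovers in the w–fl interval produce the single-crossover classes fl+ w+ h+ and fl w h (198 + 166 = 364) plus the double crossovers (17).
RF(w–fl) = (364 + 17) / 1462 = 381/1462 = 0.2606 → 26.1 m.u.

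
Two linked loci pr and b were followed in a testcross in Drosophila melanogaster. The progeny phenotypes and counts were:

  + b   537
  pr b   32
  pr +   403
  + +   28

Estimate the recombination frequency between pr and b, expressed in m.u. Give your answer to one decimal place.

The two most frequent classes, + b (537) and pr + (403), are the parental types, so the F1 was + b / pr +.
The recombinant classes are + + and pr b: 28 + 32 = 60.
Recombination frequency = 60/1000 = 0.0600 ≈ 6.0%, i.e. 6.0 m.u.

6.0 m.u.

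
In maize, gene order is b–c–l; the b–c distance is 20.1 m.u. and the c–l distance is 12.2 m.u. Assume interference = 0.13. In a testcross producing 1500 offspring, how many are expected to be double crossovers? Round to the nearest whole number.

Map distances give recombination frequencies of 0.201 and 0.122 for the two intervals.
With interference 0.13 (so coincidence = 0.87), expected double-crossover frequency = 0.201 × 0.122 × 0.87 = 0.02133.
Expected number = 0.02133 × 1500 = 32.00 ≈ 32.

32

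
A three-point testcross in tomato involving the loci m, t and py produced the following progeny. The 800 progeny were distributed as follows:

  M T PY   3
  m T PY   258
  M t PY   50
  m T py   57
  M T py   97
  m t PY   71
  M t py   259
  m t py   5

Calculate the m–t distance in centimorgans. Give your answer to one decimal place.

22.0 centimorgans

The two most frequent reciprocal classes, m T PY and M t py, are the parental types, so the F1 was m T PY / M t py.
The two rarest classes, M T PY and m t py, are the double crossovers. Comparing them with the parentals, only the m allele has switched, so m is the middle locus and the order is t – m – py.
Crossovers in the t–m interval produce the single-crossover classes m t PY and M T py (71 + 97 = 168) plus the double crossovers (8).
RF(t–m) = (168 + 8) / 800 = 176/800 = 0.2200 → 22.0 centimorgans.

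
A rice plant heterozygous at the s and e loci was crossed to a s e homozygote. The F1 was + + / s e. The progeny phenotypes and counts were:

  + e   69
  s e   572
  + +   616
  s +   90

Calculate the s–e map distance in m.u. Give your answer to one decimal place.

11.8 m.u.

The recombinant classes are + e and s +: 69 + 90 = 159.
Recombination frequency = 159/1347 = 0.1180 ≈ 11.8%, i.e. 11.8 m.u.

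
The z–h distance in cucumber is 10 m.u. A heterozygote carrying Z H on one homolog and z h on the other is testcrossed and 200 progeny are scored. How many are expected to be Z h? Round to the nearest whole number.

10

A map distance of 10 m.u. corresponds to a recombination frequency of 0.100.
The F1 is Z H / z h, so Z h is a recombinant gamete class with expected frequency r/2 = 0.100/2 = 0.0500.
Expected number = 0.0500 × 200 = 10.00 ≈ 10.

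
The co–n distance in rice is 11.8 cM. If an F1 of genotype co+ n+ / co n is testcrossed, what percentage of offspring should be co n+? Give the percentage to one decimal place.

A map distance of 11.8 cM corresponds to a recombination frequency of 0.118.
The F1 is co+ n+ / co n, so co n+ is a recombinant gamete class with expected frequency r/2 = 0.118/2 = 0.0590.
That is 0.0590 = 5.9% of the progeny.

5.9%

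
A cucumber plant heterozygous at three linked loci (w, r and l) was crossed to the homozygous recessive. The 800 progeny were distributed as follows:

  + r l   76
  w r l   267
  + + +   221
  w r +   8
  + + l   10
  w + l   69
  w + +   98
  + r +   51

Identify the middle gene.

l

The two most frequent reciprocal classes, + + + and w r l, are the parental types, so the F1 was + + + / w r l.
The two rarest classes, + + l and w r +, are the double crossovers. Comparing them with the parentals, only the l allele has switched, so l is the middle locus and the order is w – l – r.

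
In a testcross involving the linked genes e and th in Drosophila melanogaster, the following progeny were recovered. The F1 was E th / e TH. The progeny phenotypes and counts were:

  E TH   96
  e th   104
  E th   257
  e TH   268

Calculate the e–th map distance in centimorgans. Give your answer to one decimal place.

The recombinant classes are E TH and e th: 96 + 104 = 200.
Recombination frequency = 200/725 = 0.2759 ≈ 27.6%, i.e. 27.6 centimorgans.

27.6 centimorgans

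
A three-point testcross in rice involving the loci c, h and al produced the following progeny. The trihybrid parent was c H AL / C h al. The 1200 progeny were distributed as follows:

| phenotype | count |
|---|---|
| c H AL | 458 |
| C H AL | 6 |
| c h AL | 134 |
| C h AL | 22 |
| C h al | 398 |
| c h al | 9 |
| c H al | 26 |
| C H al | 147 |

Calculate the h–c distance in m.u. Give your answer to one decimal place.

24.7 m.u.

The two rarest classes, C H AL and c h al, are the double crossovers. Comparing them with the parentals, only the c allele has switched, so c is the middle locus and the order is al – c – h.
Crossovers in the c–h interval produce the single-crossover classes c h AL and C H al (134 + 147 = 281) plus the double crossovers (15).
RF(c–h) = (281 + 15) / 1200 = 296/1200 = 0.2467 → 24.7 m.u.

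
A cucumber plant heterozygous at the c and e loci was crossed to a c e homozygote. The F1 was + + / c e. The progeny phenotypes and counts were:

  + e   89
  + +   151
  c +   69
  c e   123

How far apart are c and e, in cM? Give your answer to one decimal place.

The recombinant classes are + e and c +: 89 + 69 = 158.
Recombination frequency = 158/432 = 0.3657 ≈ 36.6%, i.e. 36.6 cM.

36.6 cM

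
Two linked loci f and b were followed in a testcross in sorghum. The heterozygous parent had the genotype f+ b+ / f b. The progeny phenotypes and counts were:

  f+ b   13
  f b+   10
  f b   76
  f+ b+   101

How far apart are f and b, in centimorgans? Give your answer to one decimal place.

11.5 centimorgans

The recombinant classes are f+ b and f b+: 13 + 10 = 23.
Recombination frequency = 23/200 = 0.1150 ≈ 11.5%, i.e. 11.5 centimorgans.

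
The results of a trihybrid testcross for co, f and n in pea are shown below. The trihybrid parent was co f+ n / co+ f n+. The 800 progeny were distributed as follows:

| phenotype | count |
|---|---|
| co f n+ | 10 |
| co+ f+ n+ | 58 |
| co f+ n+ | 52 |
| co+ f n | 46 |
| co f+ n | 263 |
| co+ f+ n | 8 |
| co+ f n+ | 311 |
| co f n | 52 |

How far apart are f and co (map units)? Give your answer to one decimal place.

The two rarest classes, co+ f+ n and co f n+, are the double crossovers. Comparing them with the parentals, only the co allele has switched, so co is the middle locus and the order is f – co – n.
Crossovers in the f–co interval produce the single-crossover classes co f n and co+ f+ n+ (52 + 58 = 110) plus the double crossovers (18).
RF(f–co) = (110 + 18) / 800 = 128/800 = 0.1600 → 16.0 map units.

16.0 map units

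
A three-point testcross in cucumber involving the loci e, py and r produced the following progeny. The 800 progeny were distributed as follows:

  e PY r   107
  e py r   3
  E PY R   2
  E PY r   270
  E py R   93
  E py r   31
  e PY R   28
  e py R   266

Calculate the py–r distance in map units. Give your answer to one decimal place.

The two most frequent reciprocal classes, e py R and E PY r, are the parental types, so the F1 was e py R / E PY r.
The two rarest classes, e py r and E PY R, are the double crossovers. Comparing them with the parentals, only the r allele has switched, so r is the middle locus and the order is py – r – e.
Crossovers in the py–r interval produce the single-crossover classes e PY R and E py r (28 + 31 = 59) plus the double crossovers (5).
RF(py–r) = (59 + 5) / 800 = 64/800 = 0.0800 → 8.0 map units.

8.0 map units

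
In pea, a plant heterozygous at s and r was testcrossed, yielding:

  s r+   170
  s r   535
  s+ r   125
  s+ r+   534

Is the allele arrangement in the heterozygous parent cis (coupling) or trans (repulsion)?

The two most frequent classes are s+ r+ (534) and s r (535); these are the parental (non-recombinant) types.
So the F1 carried s+ r+ on one chromosome and s r on the other — the recessive alleles are on the same chromosome (cis / coupling).

cis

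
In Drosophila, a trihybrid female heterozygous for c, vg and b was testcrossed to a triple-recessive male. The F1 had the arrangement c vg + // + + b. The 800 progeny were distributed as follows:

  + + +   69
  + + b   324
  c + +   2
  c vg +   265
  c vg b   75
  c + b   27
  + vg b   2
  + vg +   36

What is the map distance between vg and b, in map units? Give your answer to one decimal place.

18.5 map units

The two rarest classes, c + + and + vg b, are the double crossovers. Comparing them with the parentals, only the vg allele has switched, so vg is the middle locus and the order is b – vg – c.
Crossovers in the b–vg interval produce the single-crossover classes c vg b and + + + (75 + 69 = 144) plus the double crossovers (4).
RF(b–vg) = (144 + 4) / 800 = 148/800 = 0.1850 → 18.5 map units.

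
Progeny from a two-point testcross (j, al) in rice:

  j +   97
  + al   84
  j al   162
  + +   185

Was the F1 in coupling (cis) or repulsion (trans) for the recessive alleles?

The two most frequent classes are + + (185) and j al (162); these are the parental (non-recombinant) types.
So the F1 carried + + on one chromosome and j al on the other — the recessive alleles are on the same chromosome (cis / coupling).

cis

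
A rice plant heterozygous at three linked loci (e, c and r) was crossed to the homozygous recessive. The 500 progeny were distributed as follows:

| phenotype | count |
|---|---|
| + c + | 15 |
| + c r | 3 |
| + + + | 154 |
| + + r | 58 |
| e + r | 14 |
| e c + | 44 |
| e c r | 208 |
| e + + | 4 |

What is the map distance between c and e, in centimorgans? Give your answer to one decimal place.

The two most frequent reciprocal classes, e c r and + + +, are the parental types, so the F1 was e c r / + + +.
The two rarest classes, + c r and e + +, are the double crossovers. Comparing them with the parentals, only the e allele has switched, so e is the middle locus and the order is c – e – r.
Crossovers in the c–e interval produce the single-crossover classes e + r and + c + (14 + 15 = 29) plus the double crossovers (7).
RF(c–e) = (29 + 7) / 500 = 36/500 = 0.0720 → 7.2 centimorgans.

7.2 centimorgans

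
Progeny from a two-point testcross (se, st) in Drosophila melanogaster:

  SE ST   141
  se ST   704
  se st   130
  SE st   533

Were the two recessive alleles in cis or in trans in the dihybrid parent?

The two most frequent classes are SE st (533) and se ST (704); these are the parental (non-recombinant) types.
So the F1 carried SE st on one chromosome and se ST on the other — the recessive alleles are on opposite chromosomes (trans / repulsion).

trans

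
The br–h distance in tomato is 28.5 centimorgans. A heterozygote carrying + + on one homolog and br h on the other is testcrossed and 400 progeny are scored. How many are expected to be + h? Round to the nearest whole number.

57

A map distance of 28.5 centimorgans corresponds to a recombination frequency of 0.285.
The F1 is + + / br h, so + h is a recombinant gamete class with expected frequency r/2 = 0.285/2 = 0.1425.
Expected number = 0.1425 × 400 = 57.00 ≈ 57.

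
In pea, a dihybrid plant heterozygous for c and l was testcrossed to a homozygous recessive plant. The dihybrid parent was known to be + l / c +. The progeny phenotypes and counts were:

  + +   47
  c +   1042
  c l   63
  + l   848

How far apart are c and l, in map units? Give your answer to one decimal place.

The recombinant classes are + + and c l: 47 + 63 = 110.
Recombination frequency = 110/2000 = 0.0550 ≈ 5.5%, i.e. 5.5 map units.

5.5 map units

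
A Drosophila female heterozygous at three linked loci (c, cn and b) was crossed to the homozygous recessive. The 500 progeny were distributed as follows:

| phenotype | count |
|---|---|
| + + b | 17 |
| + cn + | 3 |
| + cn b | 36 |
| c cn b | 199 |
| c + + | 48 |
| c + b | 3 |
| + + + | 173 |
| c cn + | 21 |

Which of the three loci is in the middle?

The two most frequent reciprocal classes, c cn b and + + +, are the parental types, so the F1 was c cn b / + + +.
The two rarest classes, c + b and + cn +, are the double crossovers. Comparing them with the parentals, only the cn allele has switched, so cn is the middle locus and the order is c – cn – b.

cn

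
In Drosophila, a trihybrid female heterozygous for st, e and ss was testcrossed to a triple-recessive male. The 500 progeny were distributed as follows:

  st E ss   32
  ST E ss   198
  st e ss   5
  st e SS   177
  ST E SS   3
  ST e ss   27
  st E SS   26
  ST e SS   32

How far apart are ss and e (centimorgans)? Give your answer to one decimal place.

The two most frequent reciprocal classes, st e SS and ST E ss, are the parental types, so the F1 was st e SS / ST E ss.
The two rarest classes, st e ss and ST E SS, are the double crossovers. Comparing them with the parentals, only the ss allele has switched, so ss is the middle locus and the order is e – ss – st.
Crossovers in the e–ss interval produce the single-crossover classes st E SS and ST e ss (26 + 27 = 53) plus the double crossovers (8).
RF(e–ss) = (53 + 8) / 500 = 61/500 = 0.1220 → 12.2 centimorgans.

12.2 centimorgans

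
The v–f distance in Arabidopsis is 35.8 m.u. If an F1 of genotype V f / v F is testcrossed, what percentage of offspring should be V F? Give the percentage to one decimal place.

A map distance of 35.8 m.u. corresponds to a recombination frequency of 0.358.
The F1 is V f / v F, so V F is a recombinant gamete class with expected frequency r/2 = 0.358/2 = 0.1790.
That is 0.1790 = 17.9% of the progeny.

17.9%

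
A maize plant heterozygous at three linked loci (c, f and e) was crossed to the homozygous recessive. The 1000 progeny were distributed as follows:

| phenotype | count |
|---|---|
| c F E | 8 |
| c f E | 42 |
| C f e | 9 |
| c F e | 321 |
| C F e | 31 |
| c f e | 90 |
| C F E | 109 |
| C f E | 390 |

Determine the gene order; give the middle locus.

The two most frequent reciprocal classes, c F e and C f E, are the parental types, so the F1 was c F e / C f E.
The two rarest classes, c F E and C f e, are the double crossovers. Comparing them with the parentals, only the e allele has switched, so e is the middle locus and the order is c – e – f.

e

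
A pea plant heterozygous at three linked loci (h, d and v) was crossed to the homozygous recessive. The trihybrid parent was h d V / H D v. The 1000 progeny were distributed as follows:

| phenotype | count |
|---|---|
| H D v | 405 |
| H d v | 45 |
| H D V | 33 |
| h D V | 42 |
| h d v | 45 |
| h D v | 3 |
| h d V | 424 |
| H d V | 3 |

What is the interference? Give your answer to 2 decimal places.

The two rarest classes, H d V and h D v, are the double crossovers. Comparing them with the parentals, only the h allele has switched, so h is the middle locus and the order is v – h – d.
v–h: (78 + 6)/1000 = 0.0840; h–d: (87 + 6)/1000 = 0.0930.
Expected DCO frequency = 0.0840 × 0.0930 ≈ 0.00781; observed = 6/1000 ≈ 0.00600.
Coefficient of coincidence = 0.00600/0.00781 ≈ 0.77; interference = 1 − 0.77 = 0.23.

0.23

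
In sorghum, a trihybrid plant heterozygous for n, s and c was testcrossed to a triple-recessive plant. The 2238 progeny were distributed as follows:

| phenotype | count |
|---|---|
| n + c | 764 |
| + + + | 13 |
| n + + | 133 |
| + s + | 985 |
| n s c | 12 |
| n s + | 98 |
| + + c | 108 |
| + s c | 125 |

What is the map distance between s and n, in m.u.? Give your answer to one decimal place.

10.3 m.u.

The two most frequent reciprocal classes, + s + and n + c, are the parental types, so the F1 was + s + / n + c.
The two rarest classes, + + + and n s c, are the double crossovers. Comparing them with the parentals, only the s allele has switched, so s is the middle locus and the order is c – s – n.
Crossovers in the s–n interval produce the single-crossover classes n s + and + + c (98 + 108 = 206) plus the double crossovers (25).
RF(s–n) = (206 + 25) / 2238 = 231/2238 = 0.1032 → 10.3 m.u.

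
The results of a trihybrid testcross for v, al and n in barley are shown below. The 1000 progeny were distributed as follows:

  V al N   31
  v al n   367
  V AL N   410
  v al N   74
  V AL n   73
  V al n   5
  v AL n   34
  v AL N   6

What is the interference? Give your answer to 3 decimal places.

0.084

The two most frequent reciprocal classes, v al n and V AL N, are the parental types, so the F1 was v al n / V AL N.
The two rarest classes, V al n and v AL N, are the double crossovers. Comparing them with the parentals, only the v allele has switched, so v is the middle locus and the order is al – v – n.
al–v: (65 + 11)/1000 = 0.0760; v–n: (147 + 11)/1000 = 0.1580.
Expected DCO frequency = 0.0760 × 0.1580 ≈ 0.01201; observed = 11/1000 ≈ 0.01100.
Coefficient of coincidence = 0.01100/0.01201 ≈ 0.916; interference = 1 − 0.916 = 0.084.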